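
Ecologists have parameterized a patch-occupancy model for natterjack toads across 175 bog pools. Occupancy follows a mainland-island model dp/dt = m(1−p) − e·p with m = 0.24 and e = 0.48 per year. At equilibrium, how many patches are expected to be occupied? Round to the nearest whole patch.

58

p* = m/(m+e) = 0.24/0.7200 = 0.3333.
Expected occupied patches = N × p* = 175 × 0.3333 = 58.33 ≈ 58.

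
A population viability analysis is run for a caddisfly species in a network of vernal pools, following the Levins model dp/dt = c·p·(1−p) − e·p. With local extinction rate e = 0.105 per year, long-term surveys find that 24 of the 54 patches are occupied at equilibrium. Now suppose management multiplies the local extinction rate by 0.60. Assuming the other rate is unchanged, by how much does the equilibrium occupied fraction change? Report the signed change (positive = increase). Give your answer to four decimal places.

0.2222

Observed p* = 24/54 = 0.44444.
Balance c(1−p*) = e gives c = e/(1 − 0.44444) = 0.105/0.55556 = 0.18900.
New p* = 1 − e/c = 1 − 0.06300/0.18900 = 0.66667.
Δp* = 0.66667 − 0.44444 = +0.22223.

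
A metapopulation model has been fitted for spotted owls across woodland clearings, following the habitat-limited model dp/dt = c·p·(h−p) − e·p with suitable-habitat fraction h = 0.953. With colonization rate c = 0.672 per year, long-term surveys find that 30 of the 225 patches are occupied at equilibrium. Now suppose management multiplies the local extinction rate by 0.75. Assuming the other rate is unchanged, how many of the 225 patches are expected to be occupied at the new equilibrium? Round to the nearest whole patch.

76

Observed p* = 30/225 = 0.13333.
Balance c(h−p*) = e gives e = 0.672×(0.953 − 0.13333) = 0.55082.
New p* = 0.953 − e/c = 0.953 − 0.41312/0.67200 = 0.33824.
Expected occupied = 225 × 0.33824 = 76.10 ≈ 76.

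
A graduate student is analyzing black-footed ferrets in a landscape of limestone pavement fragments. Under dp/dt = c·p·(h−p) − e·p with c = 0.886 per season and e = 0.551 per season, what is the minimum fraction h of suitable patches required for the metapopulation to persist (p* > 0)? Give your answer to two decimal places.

0.62

p* = h − e/c is positive only when h > e/c.
h_min = e/c = 0.551/0.886 = 0.6219.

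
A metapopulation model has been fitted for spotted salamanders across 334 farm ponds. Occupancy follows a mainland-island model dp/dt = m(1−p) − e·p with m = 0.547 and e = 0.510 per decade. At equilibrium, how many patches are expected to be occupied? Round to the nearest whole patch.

p* = m/(m+e) = 0.547/1.0570 = 0.5175.
Expected occupied patches = N × p* = 334 × 0.5175 = 172.85 ≈ 173.

173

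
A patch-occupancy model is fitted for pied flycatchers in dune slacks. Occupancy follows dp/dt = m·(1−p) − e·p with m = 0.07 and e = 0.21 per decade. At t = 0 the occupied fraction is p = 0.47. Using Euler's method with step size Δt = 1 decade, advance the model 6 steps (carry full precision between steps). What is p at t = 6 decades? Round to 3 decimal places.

0.281

Update rule: p ← p + [m·(1−p) − e·p]·Δt with Δt = 1.
step 1: Δp = -0.06160, p = 0.40840
step 2: Δp = -0.04435, p = 0.36405
step 3: Δp = -0.03193, p = 0.33211
step 4: Δp = -0.02299, p = 0.30912
step 5: Δp = -0.01655, p = 0.29257
step 6: Δp = -0.01192, p = 0.28065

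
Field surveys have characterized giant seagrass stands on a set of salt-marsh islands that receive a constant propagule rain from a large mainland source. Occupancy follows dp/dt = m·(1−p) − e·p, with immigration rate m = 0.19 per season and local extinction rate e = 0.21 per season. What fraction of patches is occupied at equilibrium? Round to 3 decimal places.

At equilibrium the propagule rain into empty patches balances local extinction: m(1−p*) = e·p*.
p* = m/(m+e) = 0.19/(0.19+0.21) = 0.19/0.4000 = 0.4750.

0.475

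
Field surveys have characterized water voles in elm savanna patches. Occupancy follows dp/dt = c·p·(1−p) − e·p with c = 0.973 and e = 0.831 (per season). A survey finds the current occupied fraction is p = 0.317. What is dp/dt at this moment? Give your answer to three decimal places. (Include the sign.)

-0.053

Colonization term: c·p·(1−p) = 0.973×0.317×0.6830 = 0.21067.
Extinction term: e·p = 0.26343.
dp/dt = 0.21067 − 0.26343 = -0.05276.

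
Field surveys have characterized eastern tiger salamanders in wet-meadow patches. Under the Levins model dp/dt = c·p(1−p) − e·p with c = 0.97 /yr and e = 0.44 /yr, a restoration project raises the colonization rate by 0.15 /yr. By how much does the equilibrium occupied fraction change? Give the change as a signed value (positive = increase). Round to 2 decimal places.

0.06

Before: p* = 1 − 0.44/0.97 = 0.5464.
After the change, c = 1.12, e = 0.44, so p* = 1 − 0.44/1.12 = 0.6071.
Δp* = 0.6071 − 0.5464 = +0.0608.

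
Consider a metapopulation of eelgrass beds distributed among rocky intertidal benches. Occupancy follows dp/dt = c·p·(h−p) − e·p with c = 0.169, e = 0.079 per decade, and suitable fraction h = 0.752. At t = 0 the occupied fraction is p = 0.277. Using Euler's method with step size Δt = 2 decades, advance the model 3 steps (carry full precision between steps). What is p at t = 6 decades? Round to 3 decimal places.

0.279

Update rule: p ← p + [c·p·(h−p) − e·p]·Δt with Δt = 2.
p: 0.27700 → 0.27771  (Δp = +0.00071)
p: 0.27771 → 0.27835  (Δp = +0.00064)
p: 0.27835 → 0.27893  (Δp = +0.00058)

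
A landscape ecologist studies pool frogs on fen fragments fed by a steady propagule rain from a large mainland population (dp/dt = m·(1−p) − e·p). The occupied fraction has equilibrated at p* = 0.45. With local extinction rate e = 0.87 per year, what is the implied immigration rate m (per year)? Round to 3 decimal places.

0.712

At equilibrium m(1−p*) = e·p*, so m = e·p*/(1−p*).
m = 0.87 × 0.45 / 0.5500 = 0.3915/0.5500 = 0.7118.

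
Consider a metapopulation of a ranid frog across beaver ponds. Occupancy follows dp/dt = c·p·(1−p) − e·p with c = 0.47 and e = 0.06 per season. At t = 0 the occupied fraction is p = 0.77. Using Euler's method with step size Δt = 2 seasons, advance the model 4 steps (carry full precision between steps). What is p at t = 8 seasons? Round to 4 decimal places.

Update rule: p ← p + [c·p·(1−p) − e·p]·Δt with Δt = 2.
step 1: Δp = +0.07407, p = 0.84407
step 2: Δp = +0.02243, p = 0.86650
step 3: Δp = +0.00476, p = 0.87126
step 4: Δp = +0.00089, p = 0.87214

0.8721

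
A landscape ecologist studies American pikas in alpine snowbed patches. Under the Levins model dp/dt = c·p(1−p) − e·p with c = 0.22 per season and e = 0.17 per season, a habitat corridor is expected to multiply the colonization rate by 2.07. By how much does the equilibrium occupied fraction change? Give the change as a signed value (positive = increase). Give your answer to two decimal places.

Before: p* = 1 − 0.17/0.22 = 0.2273.
After the change, c = 0.4554, e = 0.17, so p* = 1 − 0.17/0.4554 = 0.6267.
Δp* = 0.6267 − 0.2273 = +0.3994.

0.40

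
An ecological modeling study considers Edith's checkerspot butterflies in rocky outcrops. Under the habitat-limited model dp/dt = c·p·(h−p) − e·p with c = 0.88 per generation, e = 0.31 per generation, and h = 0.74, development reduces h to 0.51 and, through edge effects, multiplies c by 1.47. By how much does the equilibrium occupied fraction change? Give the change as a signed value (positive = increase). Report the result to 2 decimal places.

-0.12

Before: p* = h − e/c = 0.74 − 0.31/0.88 = 0.74 − 0.3523 = 0.3877.
After: c = 1.2936, e = 0.31, h = 0.51; p* = 0.51 − 0.31/1.2936 = 0.2704.
Δp* = 0.2704 − 0.3877 = -0.1174.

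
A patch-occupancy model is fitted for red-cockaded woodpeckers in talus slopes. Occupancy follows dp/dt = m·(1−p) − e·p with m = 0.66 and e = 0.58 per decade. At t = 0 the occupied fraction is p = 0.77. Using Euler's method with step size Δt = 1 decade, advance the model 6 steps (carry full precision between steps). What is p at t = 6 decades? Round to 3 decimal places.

0.532

Update rule: p ← p + [m·(1−p) − e·p]·Δt with Δt = 1.
  1  |  dp/dt·Δt = -0.294800  |  p_1 = 0.475200
  2  |  dp/dt·Δt = +0.070752  |  p_2 = 0.545952
  3  |  dp/dt·Δt = -0.016980  |  p_3 = 0.528972
  4  |  dp/dt·Δt = +0.004075  |  p_4 = 0.533047
  5  |  dp/dt·Δt = -0.000978  |  p_5 = 0.532069
  6  |  dp/dt·Δt = +0.000235  |  p_6 = 0.532303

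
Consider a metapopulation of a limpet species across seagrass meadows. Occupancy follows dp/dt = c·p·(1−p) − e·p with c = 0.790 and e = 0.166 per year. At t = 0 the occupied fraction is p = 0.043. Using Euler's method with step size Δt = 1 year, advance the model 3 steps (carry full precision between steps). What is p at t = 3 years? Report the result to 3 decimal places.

Update rule: p ← p + [c·p·(1−p) − e·p]·Δt with Δt = 1.
p: 0.04300 → 0.06837  (Δp = +0.02537)
p: 0.06837 → 0.10734  (Δp = +0.03897)
p: 0.10734 → 0.16522  (Δp = +0.05788)

0.165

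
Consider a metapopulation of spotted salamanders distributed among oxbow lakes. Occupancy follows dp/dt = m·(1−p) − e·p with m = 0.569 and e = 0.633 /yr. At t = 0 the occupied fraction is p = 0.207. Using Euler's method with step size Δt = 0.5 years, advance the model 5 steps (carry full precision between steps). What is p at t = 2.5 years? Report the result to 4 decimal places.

0.4707

Update rule: p ← p + [m·(1−p) − e·p]·Δt with Δt = 0.5.
  1  |  dp/dt·Δt = +0.160093  |  p_1 = 0.367093
  2  |  dp/dt·Δt = +0.063877  |  p_2 = 0.430970
  3  |  dp/dt·Δt = +0.025487  |  p_3 = 0.456457
  4  |  dp/dt·Δt = +0.010169  |  p_4 = 0.466626
  5  |  dp/dt·Δt = +0.004058  |  p_5 = 0.470684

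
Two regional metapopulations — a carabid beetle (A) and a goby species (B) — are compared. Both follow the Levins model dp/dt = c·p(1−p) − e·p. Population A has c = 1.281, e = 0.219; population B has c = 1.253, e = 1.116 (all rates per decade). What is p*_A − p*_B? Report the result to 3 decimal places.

0.720

A: p*_A = 1 − 0.219/1.281 = 0.8290.
B: p*_B = 1 − 1.116/1.253 = 0.1093.
p*_A − p*_B = 0.8290 − 0.1093 = 0.7197.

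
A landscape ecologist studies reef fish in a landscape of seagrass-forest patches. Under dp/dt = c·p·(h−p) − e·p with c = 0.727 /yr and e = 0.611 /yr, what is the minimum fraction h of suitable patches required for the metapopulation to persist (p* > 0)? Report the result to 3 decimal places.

0.840

p* = h − e/c is positive only when h > e/c.
h_min = e/c = 0.611/0.727 = 0.8404.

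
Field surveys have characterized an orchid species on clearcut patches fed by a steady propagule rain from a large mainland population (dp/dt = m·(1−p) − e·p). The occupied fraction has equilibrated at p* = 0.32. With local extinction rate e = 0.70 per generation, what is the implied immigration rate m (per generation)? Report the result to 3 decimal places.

0.329

At equilibrium m(1−p*) = e·p*, so m = e·p*/(1−p*).
m = 0.70 × 0.32 / 0.6800 = 0.2240/0.6800 = 0.3294.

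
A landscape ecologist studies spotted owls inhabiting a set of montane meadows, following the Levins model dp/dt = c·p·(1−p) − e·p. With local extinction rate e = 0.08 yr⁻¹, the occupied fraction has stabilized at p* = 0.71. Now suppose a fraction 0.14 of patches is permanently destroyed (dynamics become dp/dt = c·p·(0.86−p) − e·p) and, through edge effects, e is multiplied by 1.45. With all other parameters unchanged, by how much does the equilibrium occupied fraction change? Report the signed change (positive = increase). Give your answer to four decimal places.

Balance c(1−p*) = e gives c = e/(1 − 0.71000) = 0.08/0.29000 = 0.27586.
New p* = 0.86 − e/c = 0.86 − 0.11600/0.27586 = 0.43950.
Δp* = 0.43950 − 0.71000 = -0.27050.

-0.2705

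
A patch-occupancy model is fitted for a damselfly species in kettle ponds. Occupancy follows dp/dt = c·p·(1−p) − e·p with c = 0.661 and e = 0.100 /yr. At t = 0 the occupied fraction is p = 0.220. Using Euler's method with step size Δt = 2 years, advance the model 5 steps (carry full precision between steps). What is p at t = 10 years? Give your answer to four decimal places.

Update rule: p ← p + [c·p·(1−p) − e·p]·Δt with Δt = 2.
p: 0.22000 → 0.40286  (Δp = +0.18286)
p: 0.40286 → 0.64031  (Δp = +0.23745)
p: 0.64031 → 0.81672  (Δp = +0.17641)
p: 0.81672 → 0.85126  (Δp = +0.03454)
p: 0.85126 → 0.84839  (Δp = -0.00287)

0.8484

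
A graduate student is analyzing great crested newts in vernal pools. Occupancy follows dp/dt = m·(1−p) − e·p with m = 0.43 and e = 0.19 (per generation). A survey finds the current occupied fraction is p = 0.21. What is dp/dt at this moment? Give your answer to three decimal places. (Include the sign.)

0.300

Colonization term: m·(1−p) = 0.43×0.7900 = 0.33970.
Extinction term: e·p = 0.03990.
dp/dt = 0.33970 − 0.03990 = 0.29980.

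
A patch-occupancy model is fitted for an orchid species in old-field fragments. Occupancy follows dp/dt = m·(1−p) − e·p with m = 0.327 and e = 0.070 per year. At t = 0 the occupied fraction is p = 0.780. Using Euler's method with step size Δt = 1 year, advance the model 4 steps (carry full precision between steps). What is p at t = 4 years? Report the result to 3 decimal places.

Update rule: p ← p + [m·(1−p) − e·p]·Δt with Δt = 1.
step 1: Δp = +0.01734, p = 0.79734
step 2: Δp = +0.01046, p = 0.80780
step 3: Δp = +0.00630, p = 0.81410
step 4: Δp = +0.00380, p = 0.81790

0.818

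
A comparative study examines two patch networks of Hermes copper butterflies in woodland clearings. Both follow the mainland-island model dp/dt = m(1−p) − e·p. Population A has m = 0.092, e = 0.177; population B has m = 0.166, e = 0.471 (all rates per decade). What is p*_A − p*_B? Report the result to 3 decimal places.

0.081

A: p*_A = m/(m+e) = 0.092/0.2690 = 0.3420.
B: p*_B = 0.166/0.6370 = 0.2606.
p*_A − p*_B = 0.3420 − 0.2606 = 0.0814.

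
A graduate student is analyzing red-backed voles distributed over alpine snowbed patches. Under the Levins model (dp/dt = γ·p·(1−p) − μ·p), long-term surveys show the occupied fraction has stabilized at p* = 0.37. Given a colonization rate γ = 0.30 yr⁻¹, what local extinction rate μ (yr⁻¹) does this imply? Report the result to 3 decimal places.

0.189

At equilibrium γ(1−p*) = μ.
μ = 0.30 × (1 − 0.37) = 0.30 × 0.6300 = 0.1890.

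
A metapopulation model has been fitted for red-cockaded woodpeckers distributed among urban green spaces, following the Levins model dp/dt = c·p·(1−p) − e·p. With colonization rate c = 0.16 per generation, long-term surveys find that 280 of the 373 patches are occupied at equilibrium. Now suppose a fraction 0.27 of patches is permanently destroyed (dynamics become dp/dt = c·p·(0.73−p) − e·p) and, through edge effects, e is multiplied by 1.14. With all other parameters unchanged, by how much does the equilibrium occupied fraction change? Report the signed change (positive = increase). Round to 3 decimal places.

-0.305

Observed p* = 280/373 = 0.75067.
Balance c(1−p*) = e gives e = 0.16×(1 − 0.75067) = 0.03989.
New p* = 0.73 − e/c = 0.73 − 0.04547/0.16000 = 0.44581.
Δp* = 0.44581 − 0.75067 = -0.30486.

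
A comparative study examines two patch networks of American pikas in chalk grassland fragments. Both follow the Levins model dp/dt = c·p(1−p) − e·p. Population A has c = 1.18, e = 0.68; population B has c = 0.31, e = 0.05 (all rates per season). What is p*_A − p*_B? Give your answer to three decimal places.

-0.415

A: p*_A = 1 − 0.68/1.18 = 0.4237.
B: p*_B = 1 − 0.05/0.31 = 0.8387.
p*_A − p*_B = 0.4237 − 0.8387 = -0.4150.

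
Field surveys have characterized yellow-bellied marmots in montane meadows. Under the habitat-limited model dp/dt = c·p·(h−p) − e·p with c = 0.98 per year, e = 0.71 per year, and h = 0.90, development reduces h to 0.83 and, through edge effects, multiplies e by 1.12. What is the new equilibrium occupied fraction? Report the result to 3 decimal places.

Before: p* = h − e/c = 0.90 − 0.71/0.98 = 0.90 − 0.7245 = 0.1755.
After: c = 0.98, e = 0.7952, h = 0.83; p* = 0.83 − 0.7952/0.98 = 0.0186.

0.019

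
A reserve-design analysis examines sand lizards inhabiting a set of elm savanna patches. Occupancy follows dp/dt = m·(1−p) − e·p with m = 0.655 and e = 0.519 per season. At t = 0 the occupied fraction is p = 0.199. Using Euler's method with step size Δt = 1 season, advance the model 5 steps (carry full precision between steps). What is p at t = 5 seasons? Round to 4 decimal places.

Update rule: p ← p + [m·(1−p) − e·p]·Δt with Δt = 1.
  1  |  dp/dt·Δt = +0.421374  |  p_1 = 0.620374
  2  |  dp/dt·Δt = -0.073319  |  p_2 = 0.547055
  3  |  dp/dt·Δt = +0.012758  |  p_3 = 0.559812
  4  |  dp/dt·Δt = -0.002220  |  p_4 = 0.557593
  5  |  dp/dt·Δt = +0.000386  |  p_5 = 0.557979

0.5580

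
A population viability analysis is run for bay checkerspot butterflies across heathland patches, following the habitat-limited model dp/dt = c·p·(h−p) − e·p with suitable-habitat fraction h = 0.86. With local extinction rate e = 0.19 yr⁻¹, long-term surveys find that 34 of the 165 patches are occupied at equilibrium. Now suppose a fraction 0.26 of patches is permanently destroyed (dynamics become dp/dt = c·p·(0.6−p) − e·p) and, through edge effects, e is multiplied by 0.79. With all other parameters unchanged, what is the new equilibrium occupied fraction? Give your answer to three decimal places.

Observed p* = 34/165 = 0.20606.
Balance c(h−p*) = e gives c = e/(0.86 − 0.20606) = 0.19/0.65394 = 0.29055.
New p* = 0.6 − e/c = 0.6 − 0.15010/0.29055 = 0.08339.

0.083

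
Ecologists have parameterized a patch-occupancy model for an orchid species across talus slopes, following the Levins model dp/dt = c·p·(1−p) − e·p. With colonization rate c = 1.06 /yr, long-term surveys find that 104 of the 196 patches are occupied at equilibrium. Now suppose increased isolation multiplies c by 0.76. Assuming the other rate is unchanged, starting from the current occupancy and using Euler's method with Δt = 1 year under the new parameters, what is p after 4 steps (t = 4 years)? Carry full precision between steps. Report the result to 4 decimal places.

0.4052

Observed p* = 104/196 = 0.53061.
Balance c(1−p*) = e gives e = 1.06×(1 − 0.53061) = 0.49755.
Starting from p₀ = 0.53061; update p ← p + (dp/dt)·Δt with the new parameters.
step 1: Δp = -0.06336, p = 0.46725
step 2: Δp = -0.03195, p = 0.43531
step 3: Δp = -0.01856, p = 0.41675
step 4: Δp = -0.01154, p = 0.40521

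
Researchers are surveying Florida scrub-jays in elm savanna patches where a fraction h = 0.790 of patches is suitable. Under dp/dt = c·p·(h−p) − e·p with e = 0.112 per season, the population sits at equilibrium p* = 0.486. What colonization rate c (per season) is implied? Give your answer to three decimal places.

At equilibrium c(h−p*) = e, so c = e/(h−p*).
c = 0.112/(0.790 − 0.486) = 0.112/0.3040 = 0.3684.

0.368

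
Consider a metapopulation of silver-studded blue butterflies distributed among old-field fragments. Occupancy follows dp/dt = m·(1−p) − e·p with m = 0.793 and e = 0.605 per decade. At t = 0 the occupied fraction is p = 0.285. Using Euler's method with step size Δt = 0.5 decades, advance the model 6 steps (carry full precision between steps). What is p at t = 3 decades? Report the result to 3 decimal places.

0.567

Update rule: p ← p + [m·(1−p) − e·p]·Δt with Δt = 0.5.
t = 0.5: p = 0.28500 + (+0.19729) = 0.48229
t = 1: p = 0.48229 + (+0.05938) = 0.54167
t = 1.5: p = 0.54167 + (+0.01787) = 0.55954
t = 2: p = 0.55954 + (+0.00538) = 0.56492
t = 2.5: p = 0.56492 + (+0.00162) = 0.56654
t = 3: p = 0.56654 + (+0.00049) = 0.56703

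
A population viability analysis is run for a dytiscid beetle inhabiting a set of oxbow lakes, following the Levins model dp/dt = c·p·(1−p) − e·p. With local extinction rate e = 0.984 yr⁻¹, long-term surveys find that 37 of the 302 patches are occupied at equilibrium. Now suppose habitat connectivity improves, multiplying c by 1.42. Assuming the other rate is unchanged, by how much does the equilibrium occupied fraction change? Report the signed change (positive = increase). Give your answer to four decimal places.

Observed p* = 37/302 = 0.12252.
Balance c(1−p*) = e gives c = e/(1 − 0.12252) = 0.984/0.87748 = 1.12139.
New p* = 1 − e/c = 1 − 0.98400/1.59237 = 0.38205.
Δp* = 0.38205 − 0.12252 = +0.25953.

0.2595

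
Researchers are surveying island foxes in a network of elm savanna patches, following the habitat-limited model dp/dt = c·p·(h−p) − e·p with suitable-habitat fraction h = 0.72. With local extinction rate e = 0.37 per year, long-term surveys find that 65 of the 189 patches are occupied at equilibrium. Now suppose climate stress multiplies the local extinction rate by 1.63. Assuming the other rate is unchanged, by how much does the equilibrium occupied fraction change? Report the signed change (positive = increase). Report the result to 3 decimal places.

-0.237

Observed p* = 65/189 = 0.34392.
Balance c(h−p*) = e gives c = e/(0.72 − 0.34392) = 0.37/0.37608 = 0.98383.
New p* = 0.72 − e/c = 0.72 − 0.60310/0.98383 = 0.10699.
Δp* = 0.10699 − 0.34392 = -0.23693.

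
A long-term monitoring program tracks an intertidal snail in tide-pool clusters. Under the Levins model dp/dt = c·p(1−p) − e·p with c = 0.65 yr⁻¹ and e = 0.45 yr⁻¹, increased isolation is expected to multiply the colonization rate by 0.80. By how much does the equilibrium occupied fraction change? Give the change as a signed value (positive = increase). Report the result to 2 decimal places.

Before: p* = 1 − 0.45/0.65 = 0.3077.
After the change, c = 0.52, e = 0.45, so p* = 1 − 0.45/0.52 = 0.1346.
Δp* = 0.1346 − 0.3077 = -0.1731.

-0.17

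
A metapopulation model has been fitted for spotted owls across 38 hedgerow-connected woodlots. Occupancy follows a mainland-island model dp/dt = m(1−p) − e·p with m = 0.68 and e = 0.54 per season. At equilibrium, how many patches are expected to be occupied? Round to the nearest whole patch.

p* = m/(m+e) = 0.68/1.2200 = 0.5574.
Expected occupied patches = N × p* = 38 × 0.5574 = 21.18 ≈ 21.

21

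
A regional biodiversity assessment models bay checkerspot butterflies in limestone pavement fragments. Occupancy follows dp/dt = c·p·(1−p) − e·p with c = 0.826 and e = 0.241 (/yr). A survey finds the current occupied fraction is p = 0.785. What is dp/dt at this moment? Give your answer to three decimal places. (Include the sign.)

-0.050

Colonization term: c·p·(1−p) = 0.826×0.785×0.2150 = 0.13941.
Extinction term: e·p = 0.18918.
dp/dt = 0.13941 − 0.18918 = -0.04978.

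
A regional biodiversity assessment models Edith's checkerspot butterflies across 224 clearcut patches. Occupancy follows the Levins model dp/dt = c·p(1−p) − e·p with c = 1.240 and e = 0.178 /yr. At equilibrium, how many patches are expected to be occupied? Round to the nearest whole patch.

192

p* = 1 − e/c = 1 − 0.178/1.240 = 0.8565.
Expected occupied patches = N × p* = 224 × 0.8565 = 191.85 ≈ 192.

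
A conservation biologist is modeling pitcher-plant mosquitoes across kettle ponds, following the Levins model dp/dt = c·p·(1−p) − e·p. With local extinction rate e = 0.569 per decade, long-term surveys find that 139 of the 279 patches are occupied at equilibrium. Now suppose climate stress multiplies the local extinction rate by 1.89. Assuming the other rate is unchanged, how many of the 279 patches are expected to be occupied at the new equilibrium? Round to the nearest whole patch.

Observed p* = 139/279 = 0.49821.
Balance c(1−p*) = e gives c = e/(1 − 0.49821) = 0.569/0.50179 = 1.13394.
New p* = 1 − e/c = 1 − 1.07541/1.13394 = 0.05162.
Expected occupied = 279 × 0.05162 = 14.40 ≈ 14.

14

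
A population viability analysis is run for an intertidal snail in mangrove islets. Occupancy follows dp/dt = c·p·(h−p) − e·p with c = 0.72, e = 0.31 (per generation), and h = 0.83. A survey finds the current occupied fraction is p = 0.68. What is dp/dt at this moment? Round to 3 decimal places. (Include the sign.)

Colonization term: c·p·(h−p) = 0.72×0.68×0.1500 = 0.07344.
Extinction term: e·p = 0.21080.
dp/dt = 0.07344 − 0.21080 = -0.13736.

-0.137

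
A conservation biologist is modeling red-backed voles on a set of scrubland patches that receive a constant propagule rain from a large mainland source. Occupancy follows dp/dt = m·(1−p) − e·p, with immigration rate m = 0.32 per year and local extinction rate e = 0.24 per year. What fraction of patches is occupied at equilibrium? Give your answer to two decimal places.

Setting dp/dt = 0: m − m·p* = e·p*, so m = (m+e)·p*.
p* = m/(m+e) = 0.32/(0.32+0.24) = 0.32/0.5600 = 0.5714.

0.57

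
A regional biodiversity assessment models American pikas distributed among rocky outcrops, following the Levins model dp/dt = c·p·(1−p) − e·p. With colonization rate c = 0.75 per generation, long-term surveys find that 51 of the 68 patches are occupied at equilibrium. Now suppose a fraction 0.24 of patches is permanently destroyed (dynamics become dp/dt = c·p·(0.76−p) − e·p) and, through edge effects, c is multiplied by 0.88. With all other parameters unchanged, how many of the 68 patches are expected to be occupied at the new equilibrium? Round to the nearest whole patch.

32

Observed p* = 51/68 = 0.75000.
Balance c(1−p*) = e gives e = 0.75×(1 − 0.75000) = 0.18750.
New p* = 0.76 − e/c = 0.76 − 0.18750/0.66000 = 0.47591.
Expected occupied = 68 × 0.47591 = 32.36 ≈ 32.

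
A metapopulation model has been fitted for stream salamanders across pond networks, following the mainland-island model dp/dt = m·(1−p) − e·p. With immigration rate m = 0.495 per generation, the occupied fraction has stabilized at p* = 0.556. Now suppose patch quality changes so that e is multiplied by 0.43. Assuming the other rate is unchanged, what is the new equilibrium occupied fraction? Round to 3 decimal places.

0.744

Balance m(1−p*) = e·p* gives e = m(1−p*)/p* = 0.495×0.44400/0.55600 = 0.39529.
New p* = m/(m+e) = 0.49500/(0.49500+0.16997) = 0.74439.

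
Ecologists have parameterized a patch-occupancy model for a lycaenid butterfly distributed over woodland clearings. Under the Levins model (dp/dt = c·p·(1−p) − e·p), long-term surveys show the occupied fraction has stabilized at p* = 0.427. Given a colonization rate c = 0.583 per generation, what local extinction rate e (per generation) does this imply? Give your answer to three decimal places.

0.334

At equilibrium c(1−p*) = e.
e = 0.583 × (1 − 0.427) = 0.583 × 0.5730 = 0.3341.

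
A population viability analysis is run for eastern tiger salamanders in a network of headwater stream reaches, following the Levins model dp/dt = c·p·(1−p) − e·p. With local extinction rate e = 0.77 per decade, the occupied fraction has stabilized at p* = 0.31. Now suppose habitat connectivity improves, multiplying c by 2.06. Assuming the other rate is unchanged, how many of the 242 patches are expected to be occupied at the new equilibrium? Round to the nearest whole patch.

161

Balance c(1−p*) = e gives c = e/(1 − 0.31000) = 0.77/0.69000 = 1.11594.
New p* = 1 − e/c = 1 − 0.77000/2.29884 = 0.66505.
Expected occupied = 242 × 0.66505 = 160.94 ≈ 161.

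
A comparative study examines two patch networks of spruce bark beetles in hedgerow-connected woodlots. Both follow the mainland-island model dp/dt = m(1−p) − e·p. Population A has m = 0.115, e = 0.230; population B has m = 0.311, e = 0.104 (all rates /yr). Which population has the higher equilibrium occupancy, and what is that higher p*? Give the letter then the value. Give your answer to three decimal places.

B, 0.749

A: p*_A = m/(m+e) = 0.115/0.3450 = 0.3333.
B: p*_B = 0.311/0.4150 = 0.7494.
B is higher at 0.7494.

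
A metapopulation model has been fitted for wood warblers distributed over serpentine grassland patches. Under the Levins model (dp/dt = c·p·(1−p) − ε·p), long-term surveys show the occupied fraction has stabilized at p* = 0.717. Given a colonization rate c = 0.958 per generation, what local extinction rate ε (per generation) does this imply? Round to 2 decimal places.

0.27

At equilibrium c(1−p*) = ε.
ε = 0.958 × (1 − 0.717) = 0.958 × 0.2830 = 0.2711.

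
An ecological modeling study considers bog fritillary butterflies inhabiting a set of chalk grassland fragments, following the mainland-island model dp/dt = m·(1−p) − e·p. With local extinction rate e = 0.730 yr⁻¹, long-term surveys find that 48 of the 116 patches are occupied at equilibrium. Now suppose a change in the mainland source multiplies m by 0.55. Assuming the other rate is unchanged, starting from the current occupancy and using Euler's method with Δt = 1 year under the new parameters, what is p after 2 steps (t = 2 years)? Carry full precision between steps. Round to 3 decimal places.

0.280

Observed p* = 48/116 = 0.41379.
Balance m(1−p*) = e·p* gives m = e·p*/(1−p*) = 0.730×0.41379/0.58621 = 0.51529.
Starting from p₀ = 0.41379; update p ← p + (dp/dt)·Δt with the new parameters.
t = 1: p = 0.41379 + (-0.13593) = 0.27786
t = 2: p = 0.27786 + (+0.00182) = 0.27969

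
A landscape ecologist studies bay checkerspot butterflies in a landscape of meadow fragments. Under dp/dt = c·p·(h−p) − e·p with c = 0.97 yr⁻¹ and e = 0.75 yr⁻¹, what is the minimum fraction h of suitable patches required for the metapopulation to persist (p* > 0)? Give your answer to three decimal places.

0.773

p* = h − e/c is positive only when h > e/c.
h_min = e/c = 0.75/0.97 = 0.7732.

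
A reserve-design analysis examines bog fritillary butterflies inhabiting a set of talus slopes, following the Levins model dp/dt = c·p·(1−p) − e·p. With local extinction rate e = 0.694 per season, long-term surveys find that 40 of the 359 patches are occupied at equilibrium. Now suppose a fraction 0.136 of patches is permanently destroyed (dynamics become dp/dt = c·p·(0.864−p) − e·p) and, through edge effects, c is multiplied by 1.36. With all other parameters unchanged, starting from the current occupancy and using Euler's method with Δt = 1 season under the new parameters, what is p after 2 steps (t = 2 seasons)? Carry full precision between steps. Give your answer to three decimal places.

0.135

Observed p* = 40/359 = 0.11142.
Balance c(1−p*) = e gives c = e/(1 − 0.11142) = 0.694/0.88858 = 0.78102.
Starting from p₀ = 0.11142; update p ← p + (dp/dt)·Δt with the new parameters.
  1  |  dp/dt·Δt = +0.011742  |  p_1 = 0.123162
  2  |  dp/dt·Δt = +0.011443  |  p_2 = 0.134605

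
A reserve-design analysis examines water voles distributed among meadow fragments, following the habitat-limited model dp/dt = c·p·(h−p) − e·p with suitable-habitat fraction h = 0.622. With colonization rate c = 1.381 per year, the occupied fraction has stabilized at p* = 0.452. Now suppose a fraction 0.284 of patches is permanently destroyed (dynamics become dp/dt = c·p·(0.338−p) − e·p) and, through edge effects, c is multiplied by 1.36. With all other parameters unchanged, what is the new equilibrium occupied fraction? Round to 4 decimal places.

0.2130

Balance c(h−p*) = e gives e = 1.381×(0.622 − 0.45200) = 0.23477.
New p* = 0.338 − e/c = 0.338 − 0.23477/1.87816 = 0.21300.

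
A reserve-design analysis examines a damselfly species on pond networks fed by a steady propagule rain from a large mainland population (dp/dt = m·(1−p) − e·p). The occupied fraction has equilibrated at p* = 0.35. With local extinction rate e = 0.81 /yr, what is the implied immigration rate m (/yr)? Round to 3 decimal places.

At equilibrium m(1−p*) = e·p*, so m = e·p*/(1−p*).
m = 0.81 × 0.35 / 0.6500 = 0.2835/0.6500 = 0.4362.

0.436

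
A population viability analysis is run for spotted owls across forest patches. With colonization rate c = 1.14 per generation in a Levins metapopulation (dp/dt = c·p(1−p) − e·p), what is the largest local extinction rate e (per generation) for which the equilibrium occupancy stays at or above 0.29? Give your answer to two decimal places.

1 − e/c ≥ 0.29 ⇒ e ≤ c(1 − 0.29) = 1.14 × 0.7100.
e_max = 0.8094.

0.81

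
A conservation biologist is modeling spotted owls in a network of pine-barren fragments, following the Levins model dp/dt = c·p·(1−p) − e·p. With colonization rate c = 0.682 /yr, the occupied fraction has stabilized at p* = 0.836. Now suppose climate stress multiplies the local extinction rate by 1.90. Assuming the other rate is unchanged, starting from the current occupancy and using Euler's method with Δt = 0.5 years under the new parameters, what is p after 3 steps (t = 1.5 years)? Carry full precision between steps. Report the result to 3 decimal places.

0.745

Balance c(1−p*) = e gives e = 0.682×(1 − 0.83600) = 0.11185.
Starting from p₀ = 0.83600; update p ← p + (dp/dt)·Δt with the new parameters.
p: 0.83600 → 0.79392  (Δp = -0.04208)
p: 0.79392 → 0.76535  (Δp = -0.02857)
p: 0.76535 → 0.74527  (Δp = -0.02008)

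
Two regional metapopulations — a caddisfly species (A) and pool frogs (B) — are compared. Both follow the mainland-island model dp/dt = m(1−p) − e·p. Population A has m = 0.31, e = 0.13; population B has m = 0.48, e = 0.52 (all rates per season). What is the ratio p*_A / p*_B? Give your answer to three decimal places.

A: p*_A = m/(m+e) = 0.31/0.4400 = 0.7045.
B: p*_B = 0.48/1.0000 = 0.4800.
p*_A / p*_B = 0.7045/0.4800 = 1.4678.

1.468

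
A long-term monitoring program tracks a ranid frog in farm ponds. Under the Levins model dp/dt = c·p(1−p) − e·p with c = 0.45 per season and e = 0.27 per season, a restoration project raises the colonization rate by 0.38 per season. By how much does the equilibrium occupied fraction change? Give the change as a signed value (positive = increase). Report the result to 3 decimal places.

0.275

Before: p* = 1 − 0.27/0.45 = 0.4000.
After the change, c = 0.83, e = 0.27, so p* = 1 − 0.27/0.83 = 0.6747.
Δp* = 0.6747 − 0.4000 = +0.2747.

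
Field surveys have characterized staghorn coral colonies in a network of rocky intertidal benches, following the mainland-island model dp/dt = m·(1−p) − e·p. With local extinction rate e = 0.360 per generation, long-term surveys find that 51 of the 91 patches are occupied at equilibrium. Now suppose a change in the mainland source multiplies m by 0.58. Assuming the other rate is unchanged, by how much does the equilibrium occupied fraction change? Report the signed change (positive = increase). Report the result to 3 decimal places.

-0.135

Observed p* = 51/91 = 0.56044.
Balance m(1−p*) = e·p* gives m = e·p*/(1−p*) = 0.360×0.56044/0.43956 = 0.45900.
New p* = m/(m+e) = 0.26622/(0.26622+0.36000) = 0.42512.
Δp* = 0.42512 − 0.56044 = -0.13532.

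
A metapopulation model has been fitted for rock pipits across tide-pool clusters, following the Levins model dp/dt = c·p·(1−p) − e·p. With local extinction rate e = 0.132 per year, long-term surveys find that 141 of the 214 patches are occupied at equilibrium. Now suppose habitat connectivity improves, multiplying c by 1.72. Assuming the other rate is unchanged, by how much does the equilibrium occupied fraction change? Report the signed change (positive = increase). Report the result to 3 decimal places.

Observed p* = 141/214 = 0.65888.
Balance c(1−p*) = e gives c = e/(1 − 0.65888) = 0.132/0.34112 = 0.38696.
New p* = 1 − e/c = 1 − 0.13200/0.66557 = 0.80167.
Δp* = 0.80167 − 0.65888 = +0.14279.

0.143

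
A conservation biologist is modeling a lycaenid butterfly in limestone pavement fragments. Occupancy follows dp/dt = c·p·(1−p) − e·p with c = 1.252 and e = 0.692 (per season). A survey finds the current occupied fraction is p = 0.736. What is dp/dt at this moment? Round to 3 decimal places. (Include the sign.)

-0.266

Colonization term: c·p·(1−p) = 1.252×0.736×0.2640 = 0.24327.
Extinction term: e·p = 0.50931.
dp/dt = 0.24327 − 0.50931 = -0.26604.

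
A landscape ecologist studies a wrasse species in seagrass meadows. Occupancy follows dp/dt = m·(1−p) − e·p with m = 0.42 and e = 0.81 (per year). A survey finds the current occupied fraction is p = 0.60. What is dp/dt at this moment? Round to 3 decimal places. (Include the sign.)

-0.318

Colonization term: m·(1−p) = 0.42×0.4000 = 0.16800.
Extinction term: e·p = 0.48600.
dp/dt = 0.16800 − 0.48600 = -0.31800.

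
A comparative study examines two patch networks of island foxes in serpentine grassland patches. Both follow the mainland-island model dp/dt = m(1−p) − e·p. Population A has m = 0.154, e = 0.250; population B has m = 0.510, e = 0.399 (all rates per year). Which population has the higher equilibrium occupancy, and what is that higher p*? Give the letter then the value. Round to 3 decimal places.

A: p*_A = m/(m+e) = 0.154/0.4040 = 0.3812.
B: p*_B = 0.510/0.9090 = 0.5611.
B is higher at 0.5611.

B, 0.561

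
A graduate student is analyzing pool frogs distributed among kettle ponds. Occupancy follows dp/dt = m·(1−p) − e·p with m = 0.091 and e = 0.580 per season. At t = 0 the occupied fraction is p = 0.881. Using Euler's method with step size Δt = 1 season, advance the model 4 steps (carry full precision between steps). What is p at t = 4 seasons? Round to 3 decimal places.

0.144

Update rule: p ← p + [m·(1−p) − e·p]·Δt with Δt = 1.
p: 0.88100 → 0.38085  (Δp = -0.50015)
p: 0.38085 → 0.21630  (Δp = -0.16455)
p: 0.21630 → 0.16216  (Δp = -0.05414)
p: 0.16216 → 0.14435  (Δp = -0.01781)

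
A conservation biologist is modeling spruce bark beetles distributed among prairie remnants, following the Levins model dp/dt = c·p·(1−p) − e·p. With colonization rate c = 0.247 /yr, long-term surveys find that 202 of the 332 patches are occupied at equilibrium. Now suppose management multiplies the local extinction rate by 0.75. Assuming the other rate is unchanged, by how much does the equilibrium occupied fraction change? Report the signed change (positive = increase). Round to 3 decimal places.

Observed p* = 202/332 = 0.60843.
Balance c(1−p*) = e gives e = 0.247×(1 − 0.60843) = 0.09672.
New p* = 1 − e/c = 1 − 0.07254/0.24700 = 0.70632.
Δp* = 0.70632 − 0.60843 = +0.09789.

0.098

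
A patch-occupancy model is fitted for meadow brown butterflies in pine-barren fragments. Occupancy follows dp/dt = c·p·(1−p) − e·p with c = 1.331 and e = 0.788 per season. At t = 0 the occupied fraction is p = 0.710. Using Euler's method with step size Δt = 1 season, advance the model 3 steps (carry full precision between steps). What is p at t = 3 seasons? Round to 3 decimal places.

Update rule: p ← p + [c·p·(1−p) − e·p]·Δt with Δt = 1.
  1  |  dp/dt·Δt = -0.285427  |  p_1 = 0.424573
  2  |  dp/dt·Δt = -0.009386  |  p_2 = 0.415187
  3  |  dp/dt·Δt = -0.003992  |  p_3 = 0.411195

0.411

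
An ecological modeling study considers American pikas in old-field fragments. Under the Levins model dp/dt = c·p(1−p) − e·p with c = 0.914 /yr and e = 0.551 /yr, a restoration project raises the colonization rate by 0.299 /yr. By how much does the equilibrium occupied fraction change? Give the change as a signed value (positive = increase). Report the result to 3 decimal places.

0.149

Before: p* = 1 − 0.551/0.914 = 0.3972.
After the change, c = 1.213, e = 0.551, so p* = 1 − 0.551/1.213 = 0.5458.
Δp* = 0.5458 − 0.3972 = +0.1486.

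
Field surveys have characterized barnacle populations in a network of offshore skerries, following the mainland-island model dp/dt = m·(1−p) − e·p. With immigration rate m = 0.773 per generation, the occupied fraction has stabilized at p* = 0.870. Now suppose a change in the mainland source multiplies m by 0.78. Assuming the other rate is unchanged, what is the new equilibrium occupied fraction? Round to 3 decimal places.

Balance m(1−p*) = e·p* gives e = m(1−p*)/p* = 0.773×0.13000/0.87000 = 0.11551.
New p* = m/(m+e) = 0.60294/(0.60294+0.11551) = 0.83922.

0.839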